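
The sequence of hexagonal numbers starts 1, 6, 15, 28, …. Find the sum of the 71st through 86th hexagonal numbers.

Σ i(2i−1) = 2Σi² − Σi over i = 71..86.
Σi = 3741 − 2485 = 1256 and Σi² = 215731 − 116795 = 98936.
2·98936 − 1·1256 = 196616.

196616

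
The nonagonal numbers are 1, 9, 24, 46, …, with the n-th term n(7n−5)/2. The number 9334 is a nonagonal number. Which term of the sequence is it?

52

Set n(7n−5)/2 = 9334, giving 7n² − 5n − 18668 = 0.
The discriminant is 25 + 56·9334 = 522729, and √522729 = 723.
So n = (5 + 723) / 14 = 728/14 = 52.
Check: 52·(7·52 − 5)/2 = 9334. ✓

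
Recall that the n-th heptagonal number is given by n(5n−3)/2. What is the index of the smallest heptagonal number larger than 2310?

Solve n(5n−3)/2 > 2310 for integer n.
The largest n with value ≤ 2310 is 30 (since 2205 ≤ 2310 < 2356), so the first above is n = 31, value 2356.

31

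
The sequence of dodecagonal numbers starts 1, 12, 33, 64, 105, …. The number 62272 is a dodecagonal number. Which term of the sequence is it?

Set n(5n−4) = 62272, giving 5n² − 4n − 62272 = 0.
So n = (4 + 1116) / 10 = 1120/10 = 112.

112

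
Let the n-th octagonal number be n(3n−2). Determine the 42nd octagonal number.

The 42nd octagonal number is n(3n−2) with n = 42.
42·(3·42 − 2) = 42·124 = 5208.

5208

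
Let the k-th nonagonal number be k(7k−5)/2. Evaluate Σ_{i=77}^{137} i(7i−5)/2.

2494229

Σ i(7i−5)/2 = (7Σi² − 5Σi) / 2 over i = 77..137.
Σi = 9453 − 2926 = 6527 and Σi² = 866525 − 149226 = 717299.
(7·717299 − 5·6527) / 2 = 4988458/2 = 2494229.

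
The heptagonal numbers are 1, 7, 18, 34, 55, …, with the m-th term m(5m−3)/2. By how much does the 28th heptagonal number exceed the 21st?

28·(5·28 − 3)/2 = 1918 and 21·(5·21 − 3)/2 = 1071.
Difference: 1918 − 1071 = 847.

847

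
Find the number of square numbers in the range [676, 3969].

38

The n-th square number is n².
Smallest index with value ≥ 676: n = 26 (giving 676).
Largest index with value ≤ 3969: n = 63 (giving 3969).
Indices 26 through 63: 38 terms.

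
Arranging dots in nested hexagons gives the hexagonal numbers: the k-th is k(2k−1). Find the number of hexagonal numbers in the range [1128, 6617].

34

The n-th hexagonal number is n(2n−1).
Smallest index with value ≥ 1128: n = 24 (giving 1128).
Largest index with value ≤ 6617: n = 57 (giving 6441).
Indices 24 through 57: 34 terms.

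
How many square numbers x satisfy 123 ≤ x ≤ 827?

The n-th square number is n².
Smallest index with value ≥ 123: n = 12 (giving 144).
Largest index with value ≤ 827: n = 28 (giving 784).
Indices 12 through 28: 17 terms.

17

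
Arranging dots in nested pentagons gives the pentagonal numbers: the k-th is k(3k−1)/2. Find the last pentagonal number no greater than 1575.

1520

Solve n(3n−1)/2 ≤ 1575 for integer n.
n = 32 gives 1520 ≤ 1575, while n = 33 gives 1617 > 1575; so the answer is 1520.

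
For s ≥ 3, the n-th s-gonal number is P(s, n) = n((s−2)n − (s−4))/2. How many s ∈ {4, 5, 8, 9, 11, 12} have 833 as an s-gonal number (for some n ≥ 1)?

s = 4: P(4, 28) = 784 and P(4, 29) = 841; 833 is not s-gonal.
s = 5: P(5, 23) = 782 and P(5, 24) = 852; 833 is not s-gonal.
s = 8: P(8, 17) = 833. ✓
s = 9: P(9, 15) = 750 and P(9, 16) = 856; 833 is not s-gonal.
s = 11: P(11, 14) = 833. ✓
s = 12: P(12, 13) = 793 and P(12, 14) = 924; 833 is not s-gonal.
Hits: s ∈ {8, 11} → 2.

2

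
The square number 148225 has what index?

We need n² = 148225, so n = √148225 = 385.

385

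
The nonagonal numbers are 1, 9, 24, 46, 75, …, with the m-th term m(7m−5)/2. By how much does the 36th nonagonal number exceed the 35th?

246

Consecutive nonagonal numbers differ by 7n − 6: here 7·36 − 6 = 246.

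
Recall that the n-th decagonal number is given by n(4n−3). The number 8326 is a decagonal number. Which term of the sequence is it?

Set n(4n−3) = 8326, giving 4n² − 3n − 8326 = 0.
The discriminant is 9 + 16·8326 = 133225, and √133225 = 365.
So n = (3 + 365) / 8 = 368/8 = 46.
Check: 46·(4·46 − 3) = 8326. ✓

46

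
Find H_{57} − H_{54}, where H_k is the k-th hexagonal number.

57·(2·57 − 1) = 6441 and 54·(2·54 − 1) = 5778.
Difference: 6441 − 5778 = 663.

663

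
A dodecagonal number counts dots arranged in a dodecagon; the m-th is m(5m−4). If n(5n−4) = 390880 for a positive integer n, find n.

280

Set n(5n−4) = 390880, giving 5n² − 4n − 390880 = 0.
The discriminant is 16 + 20·390880 = 7817616, and √7817616 = 2796.
So n = (4 + 2796) / 10 = 2800/10 = 280.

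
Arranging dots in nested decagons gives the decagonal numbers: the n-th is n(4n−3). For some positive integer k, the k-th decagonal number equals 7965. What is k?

45

Set n(4n−3) = 7965, giving 4n² − 3n − 7965 = 0.
The discriminant is 9 + 16·7965 = 127449, and √127449 = 357.
So n = (3 + 357) / 8 = 360/8 = 45.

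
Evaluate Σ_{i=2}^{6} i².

90

Σ_{i=2}^{6} i² = 91 − 1 = 90.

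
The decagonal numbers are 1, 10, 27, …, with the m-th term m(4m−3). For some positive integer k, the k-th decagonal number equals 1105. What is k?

Set n(4n−3) = 1105, giving 4n² − 3n − 1105 = 0.
The discriminant is 9 + 16·1105 = 17689, and √17689 = 133.
So n = (3 + 133) / 8 = 136/8 = 17.
Check: 17·(4·17 − 3) = 1105. ✓

17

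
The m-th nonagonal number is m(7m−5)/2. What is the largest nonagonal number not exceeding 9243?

Solve n(7n−5)/2 ≤ 9243 for integer n.
n = 51 gives 8976 ≤ 9243, while n = 52 gives 9334 > 9243; so the answer is 8976.

8976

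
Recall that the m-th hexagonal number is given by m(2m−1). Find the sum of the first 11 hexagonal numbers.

Σ i(2i−1) = 2Σi² − Σi over i = 1..11.
Σi = 66 and Σi² = 506.
2·506 − 1·66 = 946.

946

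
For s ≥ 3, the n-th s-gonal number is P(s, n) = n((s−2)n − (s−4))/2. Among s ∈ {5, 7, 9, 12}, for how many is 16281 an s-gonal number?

s = 5: P(5, 104) = 16172 and P(5, 105) = 16485; 16281 is not s-gonal.
s = 7: P(7, 81) = 16281. ✓
s = 9: P(9, 68) = 16014 and P(9, 69) = 16491; 16281 is not s-gonal.
s = 12: P(12, 57) = 16017 and P(12, 58) = 16588; 16281 is not s-gonal.
Hits: s ∈ {7} → 1.

1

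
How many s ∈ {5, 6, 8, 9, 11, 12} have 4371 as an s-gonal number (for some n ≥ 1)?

1

s = 5: P(5, 54) = 4347 and P(5, 55) = 4510; 4371 is not s-gonal.
s = 6: P(6, 47) = 4371. ✓
s = 8: P(8, 38) = 4256 and P(8, 39) = 4485; 4371 is not s-gonal.
s = 9: P(9, 35) = 4200 and P(9, 36) = 4446; 4371 is not s-gonal.
s = 11: P(11, 31) = 4216 and P(11, 32) = 4496; 4371 is not s-gonal.
s = 12: P(12, 29) = 4089 and P(12, 30) = 4380; 4371 is not s-gonal.
Hits: s ∈ {6} → 1.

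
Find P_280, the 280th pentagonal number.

117460

The 280th pentagonal number is n(3n−1)/2 with n = 280.
280·(3·280 − 1)/2 = 280·839/2 = 117460.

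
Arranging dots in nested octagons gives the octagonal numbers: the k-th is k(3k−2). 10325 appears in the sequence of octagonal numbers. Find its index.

Set n(3n−2) = 10325, giving 3n² − 2n − 10325 = 0.
So n = (2 + 352) / 6 = 354/6 = 59.

59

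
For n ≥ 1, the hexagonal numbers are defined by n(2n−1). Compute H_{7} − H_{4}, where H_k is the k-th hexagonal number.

7·(2·7 − 1) = 91 and 4·(2·4 − 1) = 28.
Difference: 91 − 28 = 63.

63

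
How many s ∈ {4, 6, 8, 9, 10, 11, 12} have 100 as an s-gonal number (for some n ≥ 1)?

1

s = 4: P(4, 10) = 100. ✓
s = 6: P(6, 7) = 91 and P(6, 8) = 120; 100 is not s-gonal.
s = 8: P(8, 6) = 96 and P(8, 7) = 133; 100 is not s-gonal.
s = 9: P(9, 5) = 75 and P(9, 6) = 111; 100 is not s-gonal.
s = 10: P(10, 5) = 85 and P(10, 6) = 126; 100 is not s-gonal.
s = 11: P(11, 5) = 95 and P(11, 6) = 141; 100 is not s-gonal.
s = 12: P(12, 4) = 64 and P(12, 5) = 105; 100 is not s-gonal.
Hits: s ∈ {4} → 1.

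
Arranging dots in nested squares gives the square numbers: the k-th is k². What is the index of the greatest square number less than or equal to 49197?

221

Solve n² ≤ 49197 for integer n.
n = 221 gives 48841 ≤ 49197, while n = 222 gives 49284 > 49197; so the answer is index 221.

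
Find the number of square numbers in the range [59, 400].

The n-th square number is n².
Smallest index with value ≥ 59: n = 8 (giving 64).
Largest index with value ≤ 400: n = 20 (giving 400).
Indices 8 through 20: 13 terms.

13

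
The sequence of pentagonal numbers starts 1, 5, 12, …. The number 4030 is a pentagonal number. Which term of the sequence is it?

Set n(3n−1)/2 = 4030, giving 3n² − n − 8060 = 0.
The discriminant is 1 + 24·4030 = 96721, and √96721 = 311.
So n = (1 + 311) / 6 = 312/6 = 52.
Check: 52·(3·52 − 1)/2 = 4030. ✓

52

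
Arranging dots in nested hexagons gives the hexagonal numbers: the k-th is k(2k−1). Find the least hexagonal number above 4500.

4560

Solve n(2n−1) > 4500 for integer n.
The largest n with value ≤ 4500 is 47 (since 4371 ≤ 4500 < 4560), so the first above is n = 48, value 4560.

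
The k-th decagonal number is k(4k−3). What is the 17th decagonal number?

The 17th decagonal number is n(4n−3) with n = 17.
17·(4·17 − 3) = 17·65 = 1105.

1105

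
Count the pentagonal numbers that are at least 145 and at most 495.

The n-th pentagonal number is n(3n−1)/2.
Smallest index with value ≥ 145: n = 10 (giving 145).
Largest index with value ≤ 495: n = 18 (giving 477).
Indices 10 through 18: 9 terms.

9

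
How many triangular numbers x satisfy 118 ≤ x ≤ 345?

11

The n-th triangular number is n(n+1)/2.
Smallest index with value ≥ 118: n = 15 (giving 120).
Largest index with value ≤ 345: n = 25 (giving 325).
Indices 15 through 25: 11 terms.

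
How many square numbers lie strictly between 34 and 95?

The n-th square number is n².
Smallest index with value > 34: n = 6 (giving 36).
Largest index with value < 95: n = 9 (giving 81).
Indices 6 through 9: 4 terms.

4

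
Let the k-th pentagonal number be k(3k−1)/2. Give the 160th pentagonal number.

38320

The 160th pentagonal number is n(3n−1)/2 with n = 160.
160·(3·160 − 1)/2 = 160·479/2 = 38320.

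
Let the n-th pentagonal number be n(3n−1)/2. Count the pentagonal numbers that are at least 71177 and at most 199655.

The n-th pentagonal number is n(3n−1)/2.
Smallest index with value ≥ 71177: n = 218 (giving 71177).
Largest index with value ≤ 199655: n = 365 (giving 199655).
Indices 218 through 365: 148 terms.

148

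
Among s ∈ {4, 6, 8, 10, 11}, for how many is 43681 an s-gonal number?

s = 4: P(4, 209) = 43681. ✓
s = 6: P(6, 148) = 43660 and P(6, 149) = 44253; 43681 is not s-gonal.
s = 8: P(8, 121) = 43681. ✓
s = 10: P(10, 104) = 42952 and P(10, 105) = 43785; 43681 is not s-gonal.
s = 11: P(11, 98) = 42875 and P(11, 99) = 43758; 43681 is not s-gonal.
Hits: s ∈ {4, 8} → 2.

2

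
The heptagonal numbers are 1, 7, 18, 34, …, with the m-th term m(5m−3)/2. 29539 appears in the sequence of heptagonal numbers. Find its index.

Set n(5n−3)/2 = 29539, giving 5n² − 3n − 59078 = 0.
The discriminant is 9 + 40·29539 = 1181569, and √1181569 = 1087.
So n = (3 + 1087) / 10 = 1090/10 = 109.

109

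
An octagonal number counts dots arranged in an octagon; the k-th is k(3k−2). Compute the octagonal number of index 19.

1045

The 19th octagonal number is n(3n−2) with n = 19.
19·(3·19 − 2) = 19·55 = 1045.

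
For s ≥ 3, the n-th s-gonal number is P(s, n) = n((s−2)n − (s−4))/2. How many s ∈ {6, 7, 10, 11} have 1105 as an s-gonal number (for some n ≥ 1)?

1

s = 6: P(6, 23) = 1035 and P(6, 24) = 1128; 1105 is not s-gonal.
s = 7: P(7, 21) = 1071 and P(7, 22) = 1177; 1105 is not s-gonal.
s = 10: P(10, 17) = 1105. ✓
s = 11: P(11, 16) = 1096 and P(11, 17) = 1241; 1105 is not s-gonal.
Hits: s ∈ {10} → 1.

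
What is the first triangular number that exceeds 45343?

Solve n(n+1)/2 > 45343 for integer n.
The largest n with value ≤ 45343 is 300 (since 45150 ≤ 45343 < 45451), so the first above is n = 301, value 45451.

45451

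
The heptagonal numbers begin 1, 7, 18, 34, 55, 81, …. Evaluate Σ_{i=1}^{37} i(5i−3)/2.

Σ i(5i−3)/2 = (5Σi² − 3Σi) / 2 over i = 1..37.
Σi = 703 and Σi² = 17575.
(5·17575 − 3·703) / 2 = 85766/2 = 42883.

42883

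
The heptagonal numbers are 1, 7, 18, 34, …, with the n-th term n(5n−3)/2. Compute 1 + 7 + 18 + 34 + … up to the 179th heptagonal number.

Σ i(5i−3)/2 = (5Σi² − 3Σi) / 2 over i = 1..179.
Σi = 16110 and Σi² = 1927830.
(5·1927830 − 3·16110) / 2 = 9590820/2 = 4795410.

4795410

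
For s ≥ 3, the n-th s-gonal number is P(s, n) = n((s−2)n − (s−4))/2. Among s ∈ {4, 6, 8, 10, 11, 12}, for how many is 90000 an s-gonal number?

1

s = 4: P(4, 300) = 90000. ✓
s = 6: P(6, 212) = 89676 and P(6, 213) = 90525; 90000 is not s-gonal.
s = 8: P(8, 173) = 89441 and P(8, 174) = 90480; 90000 is not s-gonal.
s = 10: P(10, 150) = 89550 and P(10, 151) = 90751; 90000 is not s-gonal.
s = 11: P(11, 141) = 88971 and P(11, 142) = 90241; 90000 is not s-gonal.
s = 12: P(12, 134) = 89244 and P(12, 135) = 90585; 90000 is not s-gonal.
Hits: s ∈ {4} → 1.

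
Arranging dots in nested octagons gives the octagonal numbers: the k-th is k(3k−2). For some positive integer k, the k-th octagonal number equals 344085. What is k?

Set n(3n−2) = 344085, giving 3n² − 2n − 344085 = 0.
The discriminant is 4 + 12·344085 = 4129024, and √4129024 = 2032.
So n = (2 + 2032) / 6 = 2034/6 = 339.
Check: 339·(3·339 − 2) = 344085. ✓

339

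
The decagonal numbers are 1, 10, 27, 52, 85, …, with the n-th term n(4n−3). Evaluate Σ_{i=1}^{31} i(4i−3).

Σ i(4i−3) = 4Σi² − 3Σi over i = 1..31.
Σi = 496 and Σi² = 10416.
4·10416 − 3·496 = 40176.

40176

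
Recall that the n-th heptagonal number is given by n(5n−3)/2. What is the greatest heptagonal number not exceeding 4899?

Solve n(5n−3)/2 ≤ 4899 for integer n.
n = 44 gives 4774 ≤ 4899, while n = 45 gives 4995 > 4899; so the answer is 4774.

4774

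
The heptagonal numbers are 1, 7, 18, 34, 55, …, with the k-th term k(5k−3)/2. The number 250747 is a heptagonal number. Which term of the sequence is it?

Set n(5n−3)/2 = 250747, giving 5n² − 3n − 501494 = 0.
The discriminant is 9 + 40·250747 = 10029889, and √10029889 = 3167.
So n = (3 + 3167) / 10 = 3170/10 = 317.

317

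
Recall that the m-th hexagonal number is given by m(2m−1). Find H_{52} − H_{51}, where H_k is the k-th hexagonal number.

Consecutive hexagonal numbers differ by 4n − 3: here 4·52 − 3 = 205.

205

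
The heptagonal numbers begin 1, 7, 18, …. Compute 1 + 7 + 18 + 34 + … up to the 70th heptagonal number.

Σ i(5i−3)/2 = (5Σi² − 3Σi) / 2 over i = 1..70.
Σi = 2485 and Σi² = 116795.
(5·116795 − 3·2485) / 2 = 576520/2 = 288260.

288260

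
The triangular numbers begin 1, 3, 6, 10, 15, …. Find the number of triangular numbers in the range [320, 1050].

21

The n-th triangular number is n(n+1)/2.
Smallest index with value ≥ 320: n = 25 (giving 325).
Largest index with value ≤ 1050: n = 45 (giving 1035).
Indices 25 through 45: 21 terms.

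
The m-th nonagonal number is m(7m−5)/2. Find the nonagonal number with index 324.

366606

The 324th nonagonal number is n(7n−5)/2 with n = 324.
324·(7·324 − 5)/2 = 324·2263/2 = 366606.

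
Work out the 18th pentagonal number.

477

The 18th pentagonal number is n(3n−1)/2 with n = 18.
18·(3·18 − 1)/2 = 18·53/2 = 477.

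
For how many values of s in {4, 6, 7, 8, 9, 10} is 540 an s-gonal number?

2

s = 4: P(4, 23) = 529 and P(4, 24) = 576; 540 is not s-gonal.
s = 6: P(6, 16) = 496 and P(6, 17) = 561; 540 is not s-gonal.
s = 7: P(7, 15) = 540. ✓
s = 8: P(8, 13) = 481 and P(8, 14) = 560; 540 is not s-gonal.
s = 9: P(9, 12) = 474 and P(9, 13) = 559; 540 is not s-gonal.
s = 10: P(10, 12) = 540. ✓
Hits: s ∈ {7, 10} → 2.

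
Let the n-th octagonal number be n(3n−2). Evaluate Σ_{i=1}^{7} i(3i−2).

364

Σ i(3i−2) = 3Σi² − 2Σi over i = 1..7.
Σi = 28 and Σi² = 140.
3·140 − 2·28 = 364.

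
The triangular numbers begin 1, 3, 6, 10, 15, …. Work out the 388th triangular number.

75466

The 388th triangular number is n(n+1)/2 with n = 388.
388·389/2 = 150932/2 = 75466.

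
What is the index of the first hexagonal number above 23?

Solve n(2n−1) > 23 for integer n.
The largest n with value ≤ 23 is 3 (since 15 ≤ 23 < 28), so the first above is n = 4, value 28.

4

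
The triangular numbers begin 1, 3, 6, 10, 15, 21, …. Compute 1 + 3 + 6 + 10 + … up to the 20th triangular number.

1540

Σ i(i+1)/2 = (Σi² + Σi) / 2 over i = 1..20.
Σi = 210 and Σi² = 2870.
(1·2870 + 1·210) / 2 = 3080/2 = 1540.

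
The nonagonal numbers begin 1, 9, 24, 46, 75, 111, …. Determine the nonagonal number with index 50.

8625

The 50th nonagonal number is n(7n−5)/2 with n = 50.
50·(7·50 − 5)/2 = 50·345/2 = 8625.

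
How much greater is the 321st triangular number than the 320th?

Consecutive triangular numbers differ by n: T_{321} − T_{320} = 321.

321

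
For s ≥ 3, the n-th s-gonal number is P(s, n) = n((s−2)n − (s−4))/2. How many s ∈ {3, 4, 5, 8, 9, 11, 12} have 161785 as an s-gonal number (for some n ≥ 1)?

1

s = 3: P(3, 568) = 161596 and P(3, 569) = 162165; 161785 is not s-gonal.
s = 4: P(4, 402) = 161604 and P(4, 403) = 162409; 161785 is not s-gonal.
s = 5: P(5, 328) = 161212 and P(5, 329) = 162197; 161785 is not s-gonal.
s = 8: P(8, 232) = 161008 and P(8, 233) = 162401; 161785 is not s-gonal.
s = 9: P(9, 215) = 161250 and P(9, 216) = 162756; 161785 is not s-gonal.
s = 11: P(11, 190) = 161785. ✓
s = 12: P(12, 180) = 161280 and P(12, 181) = 163081; 161785 is not s-gonal.
Hits: s ∈ {11} → 1.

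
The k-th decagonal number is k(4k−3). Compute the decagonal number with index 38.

5662

The 38th decagonal number is n(4n−3) with n = 38.
38·(4·38 − 3) = 38·149 = 5662.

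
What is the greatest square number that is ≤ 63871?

63504

Solve n² ≤ 63871 for integer n.
n = 252 gives 63504 ≤ 63871, while n = 253 gives 64009 > 63871; so the answer is 63504.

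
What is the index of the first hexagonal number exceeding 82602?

Solve n(2n−1) > 82602 for integer n.
The largest n with value ≤ 82602 is 203 (since 82215 ≤ 82602 < 83028), so the first above is n = 204, value 83028.

204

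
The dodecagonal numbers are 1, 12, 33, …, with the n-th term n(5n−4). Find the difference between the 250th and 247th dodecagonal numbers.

7443

250·(5·250 − 4) = 311500 and 247·(5·247 − 4) = 304057.
Difference: 311500 − 304057 = 7443.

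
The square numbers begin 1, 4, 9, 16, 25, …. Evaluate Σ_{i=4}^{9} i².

Σ_{i=4}^{9} i² = 285 − 14 = 271.

271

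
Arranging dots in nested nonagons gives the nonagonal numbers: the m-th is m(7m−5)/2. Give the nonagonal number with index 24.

The 24th nonagonal number is n(7n−5)/2 with n = 24.
24·(7·24 − 5)/2 = 24·163/2 = 1956.

1956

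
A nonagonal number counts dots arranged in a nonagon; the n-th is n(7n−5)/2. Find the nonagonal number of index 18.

18·(7·18 − 5)/2 = 18·121/2 = 1089.

1089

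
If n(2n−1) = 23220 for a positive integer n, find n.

Set n(2n−1) = 23220, giving 2n² − n − 23220 = 0.
The discriminant is 1 + 8·23220 = 185761, and √185761 = 431.
So n = (1 + 431) / 4 = 432/4 = 108.

108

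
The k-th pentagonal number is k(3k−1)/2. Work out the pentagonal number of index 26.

1001

The 26th pentagonal number is n(3n−1)/2 with n = 26.
26·(3·26 − 1)/2 = 26·77/2 = 1001.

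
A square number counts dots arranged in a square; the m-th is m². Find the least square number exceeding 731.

784

Solve n² > 731 for integer n.
The largest n with value ≤ 731 is 27 (since 729 ≤ 731 < 784), so the first above is n = 28, value 784.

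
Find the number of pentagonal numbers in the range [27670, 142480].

The n-th pentagonal number is n(3n−1)/2.
Smallest index with value ≥ 27670: n = 136 (giving 27676).
Largest index with value ≤ 142480: n = 308 (giving 142142).
Indices 136 through 308: 173 terms.

173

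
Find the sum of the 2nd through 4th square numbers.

29

Σ_{i=2}^{4} i² = 30 − 1 = 29.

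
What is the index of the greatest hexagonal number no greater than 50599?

Solve n(2n−1) ≤ 50599 for integer n.
n = 159 gives 50403 ≤ 50599, while n = 160 gives 51040 > 50599; so the answer is index 159.

159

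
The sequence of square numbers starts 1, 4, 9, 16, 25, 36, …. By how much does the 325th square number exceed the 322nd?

1941

325² = 105625 and 322² = 103684.
Difference: 105625 − 103684 = 1941.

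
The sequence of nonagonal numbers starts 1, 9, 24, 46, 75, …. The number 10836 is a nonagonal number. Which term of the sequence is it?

Set n(7n−5)/2 = 10836, giving 7n² − 5n − 21672 = 0.
So n = (5 + 779) / 14 = 784/14 = 56.

56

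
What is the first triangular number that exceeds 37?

Solve n(n+1)/2 > 37 for integer n.
The largest n with value ≤ 37 is 8 (since 36 ≤ 37 < 45), so the first above is n = 9, value 45.

45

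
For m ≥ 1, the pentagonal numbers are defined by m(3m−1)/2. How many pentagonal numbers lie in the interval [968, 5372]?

35

The n-th pentagonal number is n(3n−1)/2.
Smallest index with value ≥ 968: n = 26 (giving 1001).
Largest index with value ≤ 5372: n = 60 (giving 5370).
Indices 26 through 60: 35 terms.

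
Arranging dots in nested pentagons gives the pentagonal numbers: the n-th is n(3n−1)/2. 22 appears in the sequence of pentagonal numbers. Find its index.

Set n(3n−1)/2 = 22, giving 3n² − n − 44 = 0.
The discriminant is 1 + 24·22 = 529, and √529 = 23.
So n = (1 + 23) / 6 = 24/6 = 4.
Check: 4·(3·4 − 1)/2 = 22. ✓

4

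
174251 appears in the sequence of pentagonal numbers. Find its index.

Set n(3n−1)/2 = 174251, giving 3n² − n − 348502 = 0.
So n = (1 + 2045) / 6 = 2046/6 = 341.

341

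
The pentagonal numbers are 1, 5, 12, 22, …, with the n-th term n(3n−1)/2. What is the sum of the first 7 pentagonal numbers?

Σ i(3i−1)/2 = (3Σi² − Σi) / 2 over i = 1..7.
Σi = 28 and Σi² = 140.
(3·140 − 1·28) / 2 = 392/2 = 196.

196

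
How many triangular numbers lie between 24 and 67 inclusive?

The n-th triangular number is n(n+1)/2.
Smallest index with value ≥ 24: n = 7 (giving 28).
Largest index with value ≤ 67: n = 11 (giving 66).
Indices 7 through 11: 5 terms.

5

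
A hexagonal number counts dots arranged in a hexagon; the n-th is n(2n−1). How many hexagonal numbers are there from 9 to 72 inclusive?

4

The n-th hexagonal number is n(2n−1).
Smallest index with value ≥ 9: n = 3 (giving 15).
Largest index with value ≤ 72: n = 6 (giving 66).
Indices 3 through 6: 4 terms.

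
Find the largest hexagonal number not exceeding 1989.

Solve n(2n−1) ≤ 1989 for integer n.
n = 31 gives 1891 ≤ 1989, while n = 32 gives 2016 > 1989; so the answer is 1891.

1891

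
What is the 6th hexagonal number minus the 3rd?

6·(2·6 − 1) = 66 and 3·(2·3 − 1) = 15.
Difference: 66 − 15 = 51.

51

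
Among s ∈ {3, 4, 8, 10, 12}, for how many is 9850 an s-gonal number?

1

s = 3: P(3, 139) = 9730 and P(3, 140) = 9870; 9850 is not s-gonal.
s = 4: P(4, 99) = 9801 and P(4, 100) = 10000; 9850 is not s-gonal.
s = 8: P(8, 57) = 9633 and P(8, 58) = 9976; 9850 is not s-gonal.
s = 10: P(10, 50) = 9850. ✓
s = 12: P(12, 44) = 9504 and P(12, 45) = 9945; 9850 is not s-gonal.
Hits: s ∈ {10} → 1.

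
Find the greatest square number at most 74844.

74529

Solve n² ≤ 74844 for integer n.
n = 273 gives 74529 ≤ 74844, while n = 274 gives 75076 > 74844; so the answer is 74529.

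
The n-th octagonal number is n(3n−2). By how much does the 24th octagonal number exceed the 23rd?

Consecutive octagonal numbers differ by 6n − 5: here 6·24 − 5 = 139.

139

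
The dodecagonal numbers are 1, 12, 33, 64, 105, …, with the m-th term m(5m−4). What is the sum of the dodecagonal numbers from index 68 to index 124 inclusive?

2681812

Σ i(5i−4) = 5Σi² − 4Σi over i = 68..124.
Σi = 7750 − 2278 = 5472 and Σi² = 643250 − 102510 = 540740.
5·540740 − 4·5472 = 2681812.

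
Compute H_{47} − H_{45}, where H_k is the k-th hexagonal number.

47·(2·47 − 1) = 4371 and 45·(2·45 − 1) = 4005.
Difference: 4371 − 4005 = 366.

366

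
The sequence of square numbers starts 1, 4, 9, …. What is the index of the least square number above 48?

Solve n² > 48 for integer n.
The largest n with value ≤ 48 is 6 (since 36 ≤ 48 < 49), so the first above is n = 7, value 49.

7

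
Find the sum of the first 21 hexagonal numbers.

Σ i(2i−1) = 2Σi² − Σi over i = 1..21.
Σi = 231 and Σi² = 3311.
2·3311 − 1·231 = 6391.

6391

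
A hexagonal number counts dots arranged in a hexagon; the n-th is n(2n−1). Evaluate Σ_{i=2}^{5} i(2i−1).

Σ i(2i−1) = 2Σi² − Σi over i = 2..5.
Σi = 15 − 1 = 14 and Σi² = 55 − 1 = 54.
2·54 − 1·14 = 94.

94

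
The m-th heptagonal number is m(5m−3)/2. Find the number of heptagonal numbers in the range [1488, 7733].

31

The n-th heptagonal number is n(5n−3)/2.
Smallest index with value ≥ 1488: n = 25 (giving 1525).
Largest index with value ≤ 7733: n = 55 (giving 7480).
Indices 25 through 55: 31 terms.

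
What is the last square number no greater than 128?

Solve n² ≤ 128 for integer n.
n = 11 gives 121 ≤ 128, while n = 12 gives 144 > 128; so the answer is 121.

121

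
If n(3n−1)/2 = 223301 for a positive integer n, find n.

386

Set n(3n−1)/2 = 223301, giving 3n² − n − 446602 = 0.
The discriminant is 1 + 24·223301 = 5359225, and √5359225 = 2315.
So n = (1 + 2315) / 6 = 2316/6 = 386.
Check: 386·(3·386 − 1)/2 = 223301. ✓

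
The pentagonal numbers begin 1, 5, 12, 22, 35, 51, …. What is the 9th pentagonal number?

The 9th pentagonal number is n(3n−1)/2 with n = 9.
9·(3·9 − 1)/2 = 9·26/2 = 9·13 = 117.

117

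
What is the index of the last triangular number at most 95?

Solve n(n+1)/2 ≤ 95 for integer n.
n = 13 gives 91 ≤ 95, while n = 14 gives 105 > 95; so the answer is index 13.

13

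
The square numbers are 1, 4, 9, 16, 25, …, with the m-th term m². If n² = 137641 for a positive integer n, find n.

371

We need n² = 137641, so n = √137641 = 371.
Check: 371² = 137641. ✓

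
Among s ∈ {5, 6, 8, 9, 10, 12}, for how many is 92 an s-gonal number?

1

s = 5: P(5, 8) = 92. ✓
s = 6: P(6, 7) = 91 and P(6, 8) = 120; 92 is not s-gonal.
s = 8: P(8, 5) = 65 and P(8, 6) = 96; 92 is not s-gonal.
s = 9: P(9, 5) = 75 and P(9, 6) = 111; 92 is not s-gonal.
s = 10: P(10, 5) = 85 and P(10, 6) = 126; 92 is not s-gonal.
s = 12: P(12, 4) = 64 and P(12, 5) = 105; 92 is not s-gonal.
Hits: s ∈ {5} → 1.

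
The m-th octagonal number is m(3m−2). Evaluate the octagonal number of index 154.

70840

The 154th octagonal number is n(3n−2) with n = 154.
154·(3·154 − 2) = 154·460 = 70840.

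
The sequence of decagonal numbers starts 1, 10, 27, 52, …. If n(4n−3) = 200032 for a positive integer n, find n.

Set n(4n−3) = 200032, giving 4n² − 3n − 200032 = 0.
The discriminant is 9 + 16·200032 = 3200521, and √3200521 = 1789.
So n = (3 + 1789) / 8 = 1792/8 = 224.

224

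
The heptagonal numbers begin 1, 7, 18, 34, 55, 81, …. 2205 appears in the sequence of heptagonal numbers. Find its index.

Set n(5n−3)/2 = 2205, giving 5n² − 3n − 4410 = 0.
The discriminant is 9 + 40·2205 = 88209, and √88209 = 297.
So n = (3 + 297) / 10 = 300/10 = 30.

30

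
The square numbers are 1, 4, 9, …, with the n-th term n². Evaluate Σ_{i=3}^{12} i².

Σ_{i=3}^{12} i² = 650 − 5 = 645.

645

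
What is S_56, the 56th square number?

The 56th square number is n² with n = 56.
56² = 3136.

3136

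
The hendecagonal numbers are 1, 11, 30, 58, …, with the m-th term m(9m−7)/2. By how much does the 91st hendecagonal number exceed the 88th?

91·(9·91 − 7)/2 = 36946 and 88·(9·88 − 7)/2 = 34540.
Difference: 36946 − 34540 = 2406.

2406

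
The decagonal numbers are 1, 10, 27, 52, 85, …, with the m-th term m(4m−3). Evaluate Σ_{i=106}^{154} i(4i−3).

3332490

Σ i(4i−3) = 4Σi² − 3Σi over i = 106..154.
Σi = 11935 − 5565 = 6370 and Σi² = 1229305 − 391405 = 837900.
4·837900 − 3·6370 = 3332490.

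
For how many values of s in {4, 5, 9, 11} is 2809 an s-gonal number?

s = 4: P(4, 53) = 2809. ✓
s = 5: P(5, 43) = 2752 and P(5, 44) = 2882; 2809 is not s-gonal.
s = 9: P(9, 28) = 2674 and P(9, 29) = 2871; 2809 is not s-gonal.
s = 11: P(11, 25) = 2725 and P(11, 26) = 2951; 2809 is not s-gonal.
Hits: s ∈ {4} → 1.

1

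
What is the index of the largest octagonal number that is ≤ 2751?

Solve n(3n−2) ≤ 2751 for integer n.
n = 30 gives 2640 ≤ 2751, while n = 31 gives 2821 > 2751; so the answer is index 30.

30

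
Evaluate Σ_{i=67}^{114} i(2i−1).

Σ i(2i−1) = 2Σi² − Σi over i = 67..114.
Σi = 6555 − 2211 = 4344 and Σi² = 500365 − 98021 = 402344.
2·402344 − 1·4344 = 800344.

800344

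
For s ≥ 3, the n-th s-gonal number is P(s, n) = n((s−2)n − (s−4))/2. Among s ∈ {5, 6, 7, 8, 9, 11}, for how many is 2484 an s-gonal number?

1

s = 5: P(5, 40) = 2380 and P(5, 41) = 2501; 2484 is not s-gonal.
s = 6: P(6, 35) = 2415 and P(6, 36) = 2556; 2484 is not s-gonal.
s = 7: P(7, 31) = 2356 and P(7, 32) = 2512; 2484 is not s-gonal.
s = 8: P(8, 29) = 2465 and P(8, 30) = 2640; 2484 is not s-gonal.
s = 9: P(9, 27) = 2484. ✓
s = 11: P(11, 23) = 2300 and P(11, 24) = 2508; 2484 is not s-gonal.
Hits: s ∈ {9} → 1.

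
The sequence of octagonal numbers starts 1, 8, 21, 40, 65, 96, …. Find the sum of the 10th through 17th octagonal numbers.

Σ i(3i−2) = 3Σi² − 2Σi over i = 10..17.
Σi = 153 − 45 = 108 and Σi² = 1785 − 285 = 1500.
3·1500 − 2·108 = 4284.

4284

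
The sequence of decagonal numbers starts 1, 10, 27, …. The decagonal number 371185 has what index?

305

Set n(4n−3) = 371185, giving 4n² − 3n − 371185 = 0.
So n = (3 + 2437) / 8 = 2440/8 = 305.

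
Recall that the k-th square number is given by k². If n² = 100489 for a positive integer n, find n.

317

We need n² = 100489, so n = √100489 = 317.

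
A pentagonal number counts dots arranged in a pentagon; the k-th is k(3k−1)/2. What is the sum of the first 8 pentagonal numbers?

288

Σ i(3i−1)/2 = (3Σi² − Σi) / 2 over i = 1..8.
Σi = 36 and Σi² = 204.
(3·204 − 1·36) / 2 = 576/2 = 288.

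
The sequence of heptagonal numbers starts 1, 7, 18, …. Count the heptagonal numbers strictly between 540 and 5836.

The n-th heptagonal number is n(5n−3)/2.
Smallest index with value > 540: n = 16 (giving 616).
Largest index with value < 5836: n = 48 (giving 5688).
Indices 16 through 48: 33 terms.

33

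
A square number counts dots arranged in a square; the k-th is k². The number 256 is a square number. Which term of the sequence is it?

We need n² = 256, so n = √256 = 16.

16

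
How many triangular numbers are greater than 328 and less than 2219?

41

The n-th triangular number is n(n+1)/2.
Smallest index with value > 328: n = 26 (giving 351).
Largest index with value < 2219: n = 66 (giving 2211).
Indices 26 through 66: 41 terms.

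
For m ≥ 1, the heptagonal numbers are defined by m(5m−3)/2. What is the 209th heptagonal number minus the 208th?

1041

Consecutive heptagonal numbers differ by 5n − 4: here 5·209 − 4 = 1041.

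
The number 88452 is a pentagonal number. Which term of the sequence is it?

Set n(3n−1)/2 = 88452, giving 3n² − n − 176904 = 0.
The discriminant is 1 + 24·88452 = 2122849, and √2122849 = 1457.
So n = (1 + 1457) / 6 = 1458/6 = 243.
Check: 243·(3·243 − 1)/2 = 88452. ✓

243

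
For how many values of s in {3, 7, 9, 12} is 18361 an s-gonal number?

s = 3: P(3, 191) = 18336 and P(3, 192) = 18528; 18361 is not s-gonal.
s = 7: P(7, 86) = 18361. ✓
s = 9: P(9, 72) = 17964 and P(9, 73) = 18469; 18361 is not s-gonal.
s = 12: P(12, 61) = 18361. ✓
Hits: s ∈ {7, 12} → 2.

2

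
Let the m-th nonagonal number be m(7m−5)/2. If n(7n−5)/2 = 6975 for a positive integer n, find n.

45

Set n(7n−5)/2 = 6975, giving 7n² − 5n − 13950 = 0.
So n = (5 + 625) / 14 = 630/14 = 45.
Check: 45·(7·45 − 5)/2 = 6975. ✓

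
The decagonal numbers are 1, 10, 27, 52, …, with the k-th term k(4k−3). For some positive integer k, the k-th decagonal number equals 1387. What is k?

19

Set n(4n−3) = 1387, giving 4n² − 3n − 1387 = 0.
The discriminant is 9 + 16·1387 = 22201, and √22201 = 149.
So n = (3 + 149) / 8 = 152/8 = 19.
Check: 19·(4·19 − 3) = 1387. ✓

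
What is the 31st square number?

961

The 31st square number is n² with n = 31.
31² = 961.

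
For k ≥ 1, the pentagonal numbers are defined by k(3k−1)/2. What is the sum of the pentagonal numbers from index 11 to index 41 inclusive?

34751

Σ i(3i−1)/2 = (3Σi² − Σi) / 2 over i = 11..41.
Σi = 861 − 55 = 806 and Σi² = 23821 − 385 = 23436.
(3·23436 − 1·806) / 2 = 69502/2 = 34751.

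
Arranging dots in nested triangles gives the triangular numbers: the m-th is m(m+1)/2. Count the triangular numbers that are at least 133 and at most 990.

The n-th triangular number is n(n+1)/2.
Smallest index with value ≥ 133: n = 16 (giving 136).
Largest index with value ≤ 990: n = 44 (giving 990).
Indices 16 through 44: 29 terms.

29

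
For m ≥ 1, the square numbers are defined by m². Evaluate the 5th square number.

25

The 5th square number is n² with n = 5.
5² = 25.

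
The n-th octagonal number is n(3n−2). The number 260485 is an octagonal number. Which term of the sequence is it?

295

Set n(3n−2) = 260485, giving 3n² − 2n − 260485 = 0.
The discriminant is 4 + 12·260485 = 3125824, and √3125824 = 1768.
So n = (2 + 1768) / 6 = 1770/6 = 295.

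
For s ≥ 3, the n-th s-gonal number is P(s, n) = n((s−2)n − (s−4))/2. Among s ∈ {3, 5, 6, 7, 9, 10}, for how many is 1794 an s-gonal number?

1

s = 3: P(3, 59) = 1770 and P(3, 60) = 1830; 1794 is not s-gonal.
s = 5: P(5, 34) = 1717 and P(5, 35) = 1820; 1794 is not s-gonal.
s = 6: P(6, 30) = 1770 and P(6, 31) = 1891; 1794 is not s-gonal.
s = 7: P(7, 27) = 1782 and P(7, 28) = 1918; 1794 is not s-gonal.
s = 9: P(9, 23) = 1794. ✓
s = 10: P(10, 21) = 1701 and P(10, 22) = 1870; 1794 is not s-gonal.
Hits: s ∈ {9} → 1.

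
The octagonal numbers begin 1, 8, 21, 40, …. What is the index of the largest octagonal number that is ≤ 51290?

131

Solve n(3n−2) ≤ 51290 for integer n.
n = 131 gives 51221 ≤ 51290, while n = 132 gives 52008 > 51290; so the answer is index 131.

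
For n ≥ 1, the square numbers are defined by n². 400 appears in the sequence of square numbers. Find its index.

20

We need n² = 400, so n = √400 = 20.
Check: 20² = 400. ✓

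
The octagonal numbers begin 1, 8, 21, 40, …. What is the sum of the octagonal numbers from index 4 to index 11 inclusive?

1356

Σ i(3i−2) = 3Σi² − 2Σi over i = 4..11.
Σi = 66 − 6 = 60 and Σi² = 506 − 14 = 492.
3·492 − 2·60 = 1356.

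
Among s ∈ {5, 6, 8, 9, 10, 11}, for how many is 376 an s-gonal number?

s = 5: P(5, 16) = 376. ✓
s = 6: P(6, 13) = 325 and P(6, 14) = 378; 376 is not s-gonal.
s = 8: P(8, 11) = 341 and P(8, 12) = 408; 376 is not s-gonal.
s = 9: P(9, 10) = 325 and P(9, 11) = 396; 376 is not s-gonal.
s = 10: P(10, 10) = 370 and P(10, 11) = 451; 376 is not s-gonal.
s = 11: P(11, 9) = 333 and P(11, 10) = 415; 376 is not s-gonal.
Hits: s ∈ {5} → 1.

1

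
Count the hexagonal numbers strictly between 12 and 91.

4

The n-th hexagonal number is n(2n−1).
Smallest index with value > 12: n = 3 (giving 15).
Largest index with value < 91: n = 6 (giving 66).
Indices 3 through 6: 4 terms.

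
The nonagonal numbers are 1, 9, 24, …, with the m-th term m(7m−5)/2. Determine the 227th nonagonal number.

The 227th nonagonal number is n(7n−5)/2 with n = 227.
227·(7·227 − 5)/2 = 227·1584/2 = 227·792 = 179784.

179784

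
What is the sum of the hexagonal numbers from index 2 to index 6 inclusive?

Σ i(2i−1) = 2Σi² − Σi over i = 2..6.
Σi = 21 − 1 = 20 and Σi² = 91 − 1 = 90.
2·90 − 1·20 = 160.

160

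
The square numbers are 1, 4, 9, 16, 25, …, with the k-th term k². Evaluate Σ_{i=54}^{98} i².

Σ_{i=54}^{98} i² = 318549 − 51039 = 267510.

267510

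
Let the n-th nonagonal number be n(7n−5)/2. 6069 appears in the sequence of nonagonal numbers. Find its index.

Set n(7n−5)/2 = 6069, giving 7n² − 5n − 12138 = 0.
The discriminant is 25 + 56·6069 = 339889, and √339889 = 583.
So n = (5 + 583) / 14 = 588/14 = 42.

42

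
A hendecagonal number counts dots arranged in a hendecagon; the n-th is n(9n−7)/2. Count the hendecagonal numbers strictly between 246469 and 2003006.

433

The n-th hendecagonal number is n(9n−7)/2.
Smallest index with value > 246469: n = 235 (giving 247690).
Largest index with value < 2003006: n = 667 (giving 1999666).
Indices 235 through 667: 433 terms.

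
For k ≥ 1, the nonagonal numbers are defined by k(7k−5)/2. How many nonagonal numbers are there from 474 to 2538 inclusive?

16

The n-th nonagonal number is n(7n−5)/2.
Smallest index with value ≥ 474: n = 12 (giving 474).
Largest index with value ≤ 2538: n = 27 (giving 2484).
Indices 12 through 27: 16 terms.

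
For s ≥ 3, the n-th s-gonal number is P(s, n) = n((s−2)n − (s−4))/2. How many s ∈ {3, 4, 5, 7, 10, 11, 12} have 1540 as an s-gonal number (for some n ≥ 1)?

s = 3: P(3, 55) = 1540. ✓
s = 4: P(4, 39) = 1521 and P(4, 40) = 1600; 1540 is not s-gonal.
s = 5: P(5, 32) = 1520 and P(5, 33) = 1617; 1540 is not s-gonal.
s = 7: P(7, 25) = 1525 and P(7, 26) = 1651; 1540 is not s-gonal.
s = 10: P(10, 20) = 1540. ✓
s = 11: P(11, 18) = 1395 and P(11, 19) = 1558; 1540 is not s-gonal.
s = 12: P(12, 17) = 1377 and P(12, 18) = 1548; 1540 is not s-gonal.
Hits: s ∈ {3, 10} → 2.

2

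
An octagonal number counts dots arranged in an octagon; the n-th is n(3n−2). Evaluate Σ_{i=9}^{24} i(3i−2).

Σ i(3i−2) = 3Σi² − 2Σi over i = 9..24.
Σi = 300 − 36 = 264 and Σi² = 4900 − 204 = 4696.
3·4696 − 2·264 = 13560.

13560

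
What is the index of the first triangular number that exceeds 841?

Solve n(n+1)/2 > 841 for integer n.
The largest n with value ≤ 841 is 40 (since 820 ≤ 841 < 861), so the first above is n = 41, value 861.

41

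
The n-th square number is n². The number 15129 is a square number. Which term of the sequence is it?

We need n² = 15129, so n = √15129 = 123.

123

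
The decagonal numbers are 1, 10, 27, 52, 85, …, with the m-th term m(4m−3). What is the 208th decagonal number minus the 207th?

Consecutive decagonal numbers differ by 8n − 7: here 8·208 − 7 = 1657.

1657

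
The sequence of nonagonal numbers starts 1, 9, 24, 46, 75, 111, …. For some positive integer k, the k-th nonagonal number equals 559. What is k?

Set n(7n−5)/2 = 559, giving 7n² − 5n − 1118 = 0.
The discriminant is 25 + 56·559 = 31329, and √31329 = 177.
So n = (5 + 177) / 14 = 182/14 = 13.
Check: 13·(7·13 − 5)/2 = 559. ✓

13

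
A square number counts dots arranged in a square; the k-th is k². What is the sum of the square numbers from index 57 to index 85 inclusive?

Σ_{i=57}^{85} i² = 208335 − 60116 = 148219.

148219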